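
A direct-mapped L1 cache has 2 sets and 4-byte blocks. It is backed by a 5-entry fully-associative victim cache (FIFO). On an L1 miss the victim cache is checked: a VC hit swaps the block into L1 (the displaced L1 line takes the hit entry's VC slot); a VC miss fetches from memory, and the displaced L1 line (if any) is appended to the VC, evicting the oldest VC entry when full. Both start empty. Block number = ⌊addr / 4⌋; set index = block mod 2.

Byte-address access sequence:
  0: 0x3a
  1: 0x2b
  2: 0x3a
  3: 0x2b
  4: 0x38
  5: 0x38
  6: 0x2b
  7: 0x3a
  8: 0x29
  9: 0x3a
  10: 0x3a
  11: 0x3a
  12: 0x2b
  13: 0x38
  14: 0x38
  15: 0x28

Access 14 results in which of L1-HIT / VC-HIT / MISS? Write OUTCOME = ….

#0 0x3a→b14/s0 MISS; vc=[]
#1 0x2b→b10/s0 MISS; vc=[14]
#2 0x3a→b14/s0 VC-HIT; vc=[10]
#3 0x2b→b10/s0 VC-HIT; vc=[14]
#4 0x38→b14/s0 VC-HIT; vc=[10]
#5 0x38→b14/s0 L1-HIT; vc=[10]
#6 0x2b→b10/s0 VC-HIT; vc=[14]
#7 0x3a→b14/s0 VC-HIT; vc=[10]
#8 0x29→b10/s0 VC-HIT; vc=[14]
#9 0x3a→b14/s0 VC-HIT; vc=[10]
#10 0x3a→b14/s0 L1-HIT; vc=[10]
#11 0x3a→b14/s0 L1-HIT; vc=[10]
#12 0x2b→b10/s0 VC-HIT; vc=[14]
#13 0x38→b14/s0 VC-HIT; vc=[10]
#14 0x38→b14/s0 L1-HIT; vc=[10]
#15 0x28→b10/s0 VC-HIT; vc=[14]

OUTCOME = L1-HIT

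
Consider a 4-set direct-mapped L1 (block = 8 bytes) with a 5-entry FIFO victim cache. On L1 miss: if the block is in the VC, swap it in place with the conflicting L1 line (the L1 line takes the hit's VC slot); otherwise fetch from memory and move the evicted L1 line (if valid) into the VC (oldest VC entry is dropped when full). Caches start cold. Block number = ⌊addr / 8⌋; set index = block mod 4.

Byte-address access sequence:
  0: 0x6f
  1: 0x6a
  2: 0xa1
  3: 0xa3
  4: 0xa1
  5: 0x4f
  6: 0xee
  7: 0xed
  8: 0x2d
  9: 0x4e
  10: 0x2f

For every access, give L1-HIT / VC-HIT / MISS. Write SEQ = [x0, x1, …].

  [0] addr=0x6f blk=13 s=1: MISS | VC []
  [1] addr=0x6a blk=13 s=1: L1-HIT | VC []
  [2] addr=0xa1 blk=20 s=0: MISS | VC []
  [3] addr=0xa3 blk=20 s=0: L1-HIT | VC []
  [4] addr=0xa1 blk=20 s=0: L1-HIT | VC []
  [5] addr=0x4f blk=9 s=1: MISS | VC [13]
  [6] addr=0xee blk=29 s=1: MISS | VC [13, 9]
  [7] addr=0xed blk=29 s=1: L1-HIT | VC [13, 9]
  [8] addr=0x2d blk=5 s=1: MISS | VC [13, 9, 29]
  [9] addr=0x4e blk=9 s=1: VC-HIT | VC [13, 5, 29]
  [10] addr=0x2f blk=5 s=1: VC-HIT | VC [13, 9, 29]

SEQ = [MISS, L1-HIT, MISS, L1-HIT, L1-HIT, MISS, MISS, L1-HIT, MISS, VC-HIT, VC-HIT]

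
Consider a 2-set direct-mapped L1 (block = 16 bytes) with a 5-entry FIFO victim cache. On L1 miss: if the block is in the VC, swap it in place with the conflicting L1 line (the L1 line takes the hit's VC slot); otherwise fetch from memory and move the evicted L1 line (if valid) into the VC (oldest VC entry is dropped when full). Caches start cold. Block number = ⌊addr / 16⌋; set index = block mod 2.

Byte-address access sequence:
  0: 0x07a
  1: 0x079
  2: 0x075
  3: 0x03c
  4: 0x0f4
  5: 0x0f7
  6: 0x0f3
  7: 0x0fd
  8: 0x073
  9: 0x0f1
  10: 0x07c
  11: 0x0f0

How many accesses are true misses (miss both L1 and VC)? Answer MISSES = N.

  [0] addr=0x7a blk=7 s=1: MISS | VC []
  [1] addr=0x79 blk=7 s=1: L1-HIT | VC []
  [2] addr=0x75 blk=7 s=1: L1-HIT | VC []
  [3] addr=0x3c blk=3 s=1: MISS | VC [7]
  [4] addr=0xf4 blk=15 s=1: MISS | VC [7, 3]
  [5] addr=0xf7 blk=15 s=1: L1-HIT | VC [7, 3]
  [6] addr=0xf3 blk=15 s=1: L1-HIT | VC [7, 3]
  [7] addr=0xfd blk=15 s=1: L1-HIT | VC [7, 3]
  [8] addr=0x73 blk=7 s=1: VC-HIT | VC [15, 3]
  [9] addr=0xf1 blk=15 s=1: VC-HIT | VC [7, 3]
  [10] addr=0x7c blk=7 s=1: VC-HIT | VC [15, 3]
  [11] addr=0xf0 blk=15 s=1: VC-HIT | VC [7, 3]

MISSES = 3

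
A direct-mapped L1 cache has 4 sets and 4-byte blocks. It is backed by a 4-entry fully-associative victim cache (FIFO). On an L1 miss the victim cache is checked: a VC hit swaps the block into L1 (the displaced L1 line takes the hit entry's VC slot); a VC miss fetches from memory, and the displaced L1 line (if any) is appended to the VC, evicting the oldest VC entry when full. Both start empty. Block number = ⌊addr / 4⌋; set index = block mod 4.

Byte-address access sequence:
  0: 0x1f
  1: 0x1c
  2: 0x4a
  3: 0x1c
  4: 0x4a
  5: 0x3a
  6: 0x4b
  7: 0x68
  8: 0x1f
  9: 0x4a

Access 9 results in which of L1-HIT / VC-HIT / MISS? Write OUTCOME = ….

#0 0x1f→b7/s3 MISS; vc=[]
#1 0x1c→b7/s3 L1-HIT; vc=[]
#2 0x4a→b18/s2 MISS; vc=[]
#3 0x1c→b7/s3 L1-HIT; vc=[]
#4 0x4a→b18/s2 L1-HIT; vc=[]
#5 0x3a→b14/s2 MISS; vc=[18]
#6 0x4b→b18/s2 VC-HIT; vc=[14]
#7 0x68→b26/s2 MISS; vc=[14,18]
#8 0x1f→b7/s3 L1-HIT; vc=[14,18]
#9 0x4a→b18/s2 VC-HIT; vc=[14,26]

OUTCOME = VC-HIT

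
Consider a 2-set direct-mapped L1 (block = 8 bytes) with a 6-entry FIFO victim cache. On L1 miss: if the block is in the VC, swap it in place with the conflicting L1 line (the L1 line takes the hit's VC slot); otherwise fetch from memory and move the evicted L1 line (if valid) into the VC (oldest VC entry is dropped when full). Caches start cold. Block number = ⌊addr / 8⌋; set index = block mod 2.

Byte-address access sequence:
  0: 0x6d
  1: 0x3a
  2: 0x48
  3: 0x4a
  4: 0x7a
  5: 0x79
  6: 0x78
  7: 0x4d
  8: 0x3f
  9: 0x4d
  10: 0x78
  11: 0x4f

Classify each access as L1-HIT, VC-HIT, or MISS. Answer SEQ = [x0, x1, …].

  [0] addr=0x6d blk=13 s=1: MISS | VC []
  [1] addr=0x3a blk=7 s=1: MISS | VC [13]
  [2] addr=0x48 blk=9 s=1: MISS | VC [13, 7]
  [3] addr=0x4a blk=9 s=1: L1-HIT | VC [13, 7]
  [4] addr=0x7a blk=15 s=1: MISS | VC [13, 7, 9]
  [5] addr=0x79 blk=15 s=1: L1-HIT | VC [13, 7, 9]
  [6] addr=0x78 blk=15 s=1: L1-HIT | VC [13, 7, 9]
  [7] addr=0x4d blk=9 s=1: VC-HIT | VC [13, 7, 15]
  [8] addr=0x3f blk=7 s=1: VC-HIT | VC [13, 9, 15]
  [9] addr=0x4d blk=9 s=1: VC-HIT | VC [13, 7, 15]
  [10] addr=0x78 blk=15 s=1: VC-HIT | VC [13, 7, 9]
  [11] addr=0x4f blk=9 s=1: VC-HIT | VC [13, 7, 15]

SEQ = [MISS, MISS, MISS, L1-HIT, MISS, L1-HIT, L1-HIT, VC-HIT, VC-HIT, VC-HIT, VC-HIT, VC-HIT]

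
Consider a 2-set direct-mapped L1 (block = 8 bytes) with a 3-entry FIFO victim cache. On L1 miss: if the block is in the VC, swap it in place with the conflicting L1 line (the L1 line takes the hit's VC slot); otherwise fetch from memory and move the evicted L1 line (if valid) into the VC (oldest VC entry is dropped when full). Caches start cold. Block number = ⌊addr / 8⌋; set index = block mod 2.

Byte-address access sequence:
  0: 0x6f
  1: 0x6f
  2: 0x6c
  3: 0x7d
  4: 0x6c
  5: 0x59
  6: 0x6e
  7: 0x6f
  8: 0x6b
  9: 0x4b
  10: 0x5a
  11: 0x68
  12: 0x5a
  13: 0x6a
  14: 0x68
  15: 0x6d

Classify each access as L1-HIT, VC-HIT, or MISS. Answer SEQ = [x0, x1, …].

SEQ = [MISS, L1-HIT, L1-HIT, MISS, VC-HIT, MISS, VC-HIT, L1-HIT, L1-HIT, MISS, VC-HIT, VC-HIT, VC-HIT, VC-HIT, L1-HIT, L1-HIT]

  [0] addr=0x6f blk=13 s=1: MISS | VC []
  [1] addr=0x6f blk=13 s=1: L1-HIT | VC []
  [2] addr=0x6c blk=13 s=1: L1-HIT | VC []
  [3] addr=0x7d blk=15 s=1: MISS | VC [13]
  [4] addr=0x6c blk=13 s=1: VC-HIT | VC [15]
  [5] addr=0x59 blk=11 s=1: MISS | VC [15, 13]
  [6] addr=0x6e blk=13 s=1: VC-HIT | VC [15, 11]
  [7] addr=0x6f blk=13 s=1: L1-HIT | VC [15, 11]
  [8] addr=0x6b blk=13 s=1: L1-HIT | VC [15, 11]
  [9] addr=0x4b blk=9 s=1: MISS | VC [15, 11, 13]
  [10] addr=0x5a blk=11 s=1: VC-HIT | VC [15, 9, 13]
  [11] addr=0x68 blk=13 s=1: VC-HIT | VC [15, 9, 11]
  [12] addr=0x5a blk=11 s=1: VC-HIT | VC [15, 9, 13]
  [13] addr=0x6a blk=13 s=1: VC-HIT | VC [15, 9, 11]
  [14] addr=0x68 blk=13 s=1: L1-HIT | VC [15, 9, 11]
  [15] addr=0x6d blk=13 s=1: L1-HIT | VC [15, 9, 11]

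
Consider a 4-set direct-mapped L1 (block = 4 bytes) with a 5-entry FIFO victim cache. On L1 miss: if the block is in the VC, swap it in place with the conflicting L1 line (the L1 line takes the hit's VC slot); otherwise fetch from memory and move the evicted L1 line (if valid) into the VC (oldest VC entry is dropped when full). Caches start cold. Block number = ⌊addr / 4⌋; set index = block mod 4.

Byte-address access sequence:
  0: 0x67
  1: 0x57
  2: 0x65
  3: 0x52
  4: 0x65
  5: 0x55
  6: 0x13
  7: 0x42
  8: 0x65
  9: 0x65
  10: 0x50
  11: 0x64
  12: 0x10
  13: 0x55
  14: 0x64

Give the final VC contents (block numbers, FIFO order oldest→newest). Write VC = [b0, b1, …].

0: 0x67 (blk 25, set 1) → MISS  vc=[]
1: 0x57 (blk 21, set 1) → MISS  vc=[25]
2: 0x65 (blk 25, set 1) → VC-HIT  vc=[21]
3: 0x52 (blk 20, set 0) → MISS  vc=[21]
4: 0x65 (blk 25, set 1) → L1-HIT  vc=[21]
5: 0x55 (blk 21, set 1) → VC-HIT  vc=[25]
6: 0x13 (blk 4, set 0) → MISS  vc=[25, 20]
7: 0x42 (blk 16, set 0) → MISS  vc=[25, 20, 4]
8: 0x65 (blk 25, set 1) → VC-HIT  vc=[21, 20, 4]
9: 0x65 (blk 25, set 1) → L1-HIT  vc=[21, 20, 4]
10: 0x50 (blk 20, set 0) → VC-HIT  vc=[21, 16, 4]
11: 0x64 (blk 25, set 1) → L1-HIT  vc=[21, 16, 4]
12: 0x10 (blk 4, set 0) → VC-HIT  vc=[21, 16, 20]
13: 0x55 (blk 21, set 1) → VC-HIT  vc=[25, 16, 20]
14: 0x64 (blk 25, set 1) → VC-HIT  vc=[21, 16, 20]

VC = [21, 16, 20]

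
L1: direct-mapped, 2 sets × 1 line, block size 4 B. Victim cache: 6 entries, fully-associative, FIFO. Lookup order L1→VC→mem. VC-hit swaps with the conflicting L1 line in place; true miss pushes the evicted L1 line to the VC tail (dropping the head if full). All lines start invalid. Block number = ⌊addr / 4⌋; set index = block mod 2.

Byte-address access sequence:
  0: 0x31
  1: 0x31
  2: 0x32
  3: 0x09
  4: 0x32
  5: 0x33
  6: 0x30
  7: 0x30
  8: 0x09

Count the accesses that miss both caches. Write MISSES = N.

MISSES = 2

0: 0x31 (blk 12, set 0) → MISS  vc=[]
1: 0x31 (blk 12, set 0) → L1-HIT  vc=[]
2: 0x32 (blk 12, set 0) → L1-HIT  vc=[]
3: 0x9 (blk 2, set 0) → MISS  vc=[12]
4: 0x32 (blk 12, set 0) → VC-HIT  vc=[2]
5: 0x33 (blk 12, set 0) → L1-HIT  vc=[2]
6: 0x30 (blk 12, set 0) → L1-HIT  vc=[2]
7: 0x30 (blk 12, set 0) → L1-HIT  vc=[2]
8: 0x9 (blk 2, set 0) → VC-HIT  vc=[12]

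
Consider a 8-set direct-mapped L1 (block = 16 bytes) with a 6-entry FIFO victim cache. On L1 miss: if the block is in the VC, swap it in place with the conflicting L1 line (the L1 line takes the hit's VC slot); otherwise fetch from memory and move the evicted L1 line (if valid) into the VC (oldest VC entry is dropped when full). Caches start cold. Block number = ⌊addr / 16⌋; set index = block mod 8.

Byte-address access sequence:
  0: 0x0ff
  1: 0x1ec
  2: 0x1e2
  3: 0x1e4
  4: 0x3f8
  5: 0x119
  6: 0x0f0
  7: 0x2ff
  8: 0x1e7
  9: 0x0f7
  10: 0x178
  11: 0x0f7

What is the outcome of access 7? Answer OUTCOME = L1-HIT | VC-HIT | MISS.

  [0] addr=0xff blk=15 s=7: MISS | VC []
  [1] addr=0x1ec blk=30 s=6: MISS | VC []
  [2] addr=0x1e2 blk=30 s=6: L1-HIT | VC []
  [3] addr=0x1e4 blk=30 s=6: L1-HIT | VC []
  [4] addr=0x3f8 blk=63 s=7: MISS | VC [15]
  [5] addr=0x119 blk=17 s=1: MISS | VC [15]
  [6] addr=0xf0 blk=15 s=7: VC-HIT | VC [63]
  [7] addr=0x2ff blk=47 s=7: MISS | VC [63, 15]
  [8] addr=0x1e7 blk=30 s=6: L1-HIT | VC [63, 15]
  [9] addr=0xf7 blk=15 s=7: VC-HIT | VC [63, 47]
  [10] addr=0x178 blk=23 s=7: MISS | VC [63, 47, 15]
  [11] addr=0xf7 blk=15 s=7: VC-HIT | VC [63, 47, 23]

OUTCOME = MISS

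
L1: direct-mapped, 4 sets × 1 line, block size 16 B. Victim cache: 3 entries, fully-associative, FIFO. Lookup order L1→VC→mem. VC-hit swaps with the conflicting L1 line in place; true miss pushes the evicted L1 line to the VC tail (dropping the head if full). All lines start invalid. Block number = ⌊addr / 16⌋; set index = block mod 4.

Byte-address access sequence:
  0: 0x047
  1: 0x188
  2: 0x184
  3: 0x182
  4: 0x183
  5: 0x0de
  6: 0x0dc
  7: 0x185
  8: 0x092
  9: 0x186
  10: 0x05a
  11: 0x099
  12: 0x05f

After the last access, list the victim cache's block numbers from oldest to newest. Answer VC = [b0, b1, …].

0: 0x47 (blk 4, set 0) → MISS  vc=[]
1: 0x188 (blk 24, set 0) → MISS  vc=[4]
2: 0x184 (blk 24, set 0) → L1-HIT  vc=[4]
3: 0x182 (blk 24, set 0) → L1-HIT  vc=[4]
4: 0x183 (blk 24, set 0) → L1-HIT  vc=[4]
5: 0xde (blk 13, set 1) → MISS  vc=[4]
6: 0xdc (blk 13, set 1) → L1-HIT  vc=[4]
7: 0x185 (blk 24, set 0) → L1-HIT  vc=[4]
8: 0x92 (blk 9, set 1) → MISS  vc=[4, 13]
9: 0x186 (blk 24, set 0) → L1-HIT  vc=[4, 13]
10: 0x5a (blk 5, set 1) → MISS  vc=[4, 13, 9]
11: 0x99 (blk 9, set 1) → VC-HIT  vc=[4, 13, 5]
12: 0x5f (blk 5, set 1) → VC-HIT  vc=[4, 13, 9]

VC = [4, 13, 9]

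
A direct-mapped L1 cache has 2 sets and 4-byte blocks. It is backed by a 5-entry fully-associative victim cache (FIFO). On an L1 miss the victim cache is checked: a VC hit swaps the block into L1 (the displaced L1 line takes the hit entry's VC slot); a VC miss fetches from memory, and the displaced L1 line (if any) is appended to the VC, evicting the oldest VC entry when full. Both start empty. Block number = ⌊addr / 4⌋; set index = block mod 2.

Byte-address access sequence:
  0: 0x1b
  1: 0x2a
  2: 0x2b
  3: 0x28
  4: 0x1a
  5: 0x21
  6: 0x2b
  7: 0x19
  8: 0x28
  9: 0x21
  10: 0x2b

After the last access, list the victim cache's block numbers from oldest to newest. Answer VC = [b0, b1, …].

0: 0x1b (blk 6, set 0) → MISS  vc=[]
1: 0x2a (blk 10, set 0) → MISS  vc=[6]
2: 0x2b (blk 10, set 0) → L1-HIT  vc=[6]
3: 0x28 (blk 10, set 0) → L1-HIT  vc=[6]
4: 0x1a (blk 6, set 0) → VC-HIT  vc=[10]
5: 0x21 (blk 8, set 0) → MISS  vc=[10, 6]
6: 0x2b (blk 10, set 0) → VC-HIT  vc=[8, 6]
7: 0x19 (blk 6, set 0) → VC-HIT  vc=[8, 10]
8: 0x28 (blk 10, set 0) → VC-HIT  vc=[8, 6]
9: 0x21 (blk 8, set 0) → VC-HIT  vc=[10, 6]
10: 0x2b (blk 10, set 0) → VC-HIT  vc=[8, 6]

VC = [8, 6]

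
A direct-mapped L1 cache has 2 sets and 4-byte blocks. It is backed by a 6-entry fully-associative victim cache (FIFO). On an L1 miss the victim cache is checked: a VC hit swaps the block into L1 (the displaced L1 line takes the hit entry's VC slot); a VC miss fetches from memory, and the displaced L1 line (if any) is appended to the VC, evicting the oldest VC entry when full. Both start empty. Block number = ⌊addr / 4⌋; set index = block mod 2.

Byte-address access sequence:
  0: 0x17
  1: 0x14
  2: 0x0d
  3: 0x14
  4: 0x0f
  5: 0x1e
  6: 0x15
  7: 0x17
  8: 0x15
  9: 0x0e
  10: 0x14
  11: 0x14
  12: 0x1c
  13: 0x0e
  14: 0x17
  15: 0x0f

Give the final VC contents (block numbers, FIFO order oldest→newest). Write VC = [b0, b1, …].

VC = [5, 7]

  [0] addr=0x17 blk=5 s=1: MISS | VC []
  [1] addr=0x14 blk=5 s=1: L1-HIT | VC []
  [2] addr=0xd blk=3 s=1: MISS | VC [5]
  [3] addr=0x14 blk=5 s=1: VC-HIT | VC [3]
  [4] addr=0xf blk=3 s=1: VC-HIT | VC [5]
  [5] addr=0x1e blk=7 s=1: MISS | VC [5, 3]
  [6] addr=0x15 blk=5 s=1: VC-HIT | VC [7, 3]
  [7] addr=0x17 blk=5 s=1: L1-HIT | VC [7, 3]
  [8] addr=0x15 blk=5 s=1: L1-HIT | VC [7, 3]
  [9] addr=0xe blk=3 s=1: VC-HIT | VC [7, 5]
  [10] addr=0x14 blk=5 s=1: VC-HIT | VC [7, 3]
  [11] addr=0x14 blk=5 s=1: L1-HIT | VC [7, 3]
  [12] addr=0x1c blk=7 s=1: VC-HIT | VC [5, 3]
  [13] addr=0xe blk=3 s=1: VC-HIT | VC [5, 7]
  [14] addr=0x17 blk=5 s=1: VC-HIT | VC [3, 7]
  [15] addr=0xf blk=3 s=1: VC-HIT | VC [5, 7]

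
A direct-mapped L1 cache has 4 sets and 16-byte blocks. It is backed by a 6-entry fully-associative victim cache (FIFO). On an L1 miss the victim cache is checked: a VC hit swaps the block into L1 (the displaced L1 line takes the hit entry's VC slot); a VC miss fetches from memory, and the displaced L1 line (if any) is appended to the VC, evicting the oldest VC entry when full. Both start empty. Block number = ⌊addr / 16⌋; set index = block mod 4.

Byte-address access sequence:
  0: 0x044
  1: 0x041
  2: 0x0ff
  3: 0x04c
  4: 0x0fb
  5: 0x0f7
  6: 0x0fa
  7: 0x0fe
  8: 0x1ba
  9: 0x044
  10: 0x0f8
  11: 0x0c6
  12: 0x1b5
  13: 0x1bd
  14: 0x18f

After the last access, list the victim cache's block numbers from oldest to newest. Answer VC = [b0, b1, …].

VC = [15, 4, 12]

#0 0x44→b4/s0 MISS; vc=[]
#1 0x41→b4/s0 L1-HIT; vc=[]
#2 0xff→b15/s3 MISS; vc=[]
#3 0x4c→b4/s0 L1-HIT; vc=[]
#4 0xfb→b15/s3 L1-HIT; vc=[]
#5 0xf7→b15/s3 L1-HIT; vc=[]
#6 0xfa→b15/s3 L1-HIT; vc=[]
#7 0xfe→b15/s3 L1-HIT; vc=[]
#8 0x1ba→b27/s3 MISS; vc=[15]
#9 0x44→b4/s0 L1-HIT; vc=[15]
#10 0xf8→b15/s3 VC-HIT; vc=[27]
#11 0xc6→b12/s0 MISS; vc=[27,4]
#12 0x1b5→b27/s3 VC-HIT; vc=[15,4]
#13 0x1bd→b27/s3 L1-HIT; vc=[15,4]
#14 0x18f→b24/s0 MISS; vc=[15,4,12]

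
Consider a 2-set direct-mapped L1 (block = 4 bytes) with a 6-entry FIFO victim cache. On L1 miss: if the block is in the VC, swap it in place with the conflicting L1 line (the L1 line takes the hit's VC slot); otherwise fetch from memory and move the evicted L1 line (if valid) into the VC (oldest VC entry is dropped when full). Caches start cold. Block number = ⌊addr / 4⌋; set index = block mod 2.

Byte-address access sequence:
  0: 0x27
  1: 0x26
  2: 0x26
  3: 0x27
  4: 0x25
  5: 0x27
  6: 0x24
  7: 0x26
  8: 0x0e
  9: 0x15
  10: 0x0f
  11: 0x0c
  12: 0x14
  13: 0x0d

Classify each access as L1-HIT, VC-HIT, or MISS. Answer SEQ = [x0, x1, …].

SEQ = [MISS, L1-HIT, L1-HIT, L1-HIT, L1-HIT, L1-HIT, L1-HIT, L1-HIT, MISS, MISS, VC-HIT, L1-HIT, VC-HIT, VC-HIT]

  [0] addr=0x27 blk=9 s=1: MISS | VC []
  [1] addr=0x26 blk=9 s=1: L1-HIT | VC []
  [2] addr=0x26 blk=9 s=1: L1-HIT | VC []
  [3] addr=0x27 blk=9 s=1: L1-HIT | VC []
  [4] addr=0x25 blk=9 s=1: L1-HIT | VC []
  [5] addr=0x27 blk=9 s=1: L1-HIT | VC []
  [6] addr=0x24 blk=9 s=1: L1-HIT | VC []
  [7] addr=0x26 blk=9 s=1: L1-HIT | VC []
  [8] addr=0xe blk=3 s=1: MISS | VC [9]
  [9] addr=0x15 blk=5 s=1: MISS | VC [9, 3]
  [10] addr=0xf blk=3 s=1: VC-HIT | VC [9, 5]
  [11] addr=0xc blk=3 s=1: L1-HIT | VC [9, 5]
  [12] addr=0x14 blk=5 s=1: VC-HIT | VC [9, 3]
  [13] addr=0xd blk=3 s=1: VC-HIT | VC [9, 5]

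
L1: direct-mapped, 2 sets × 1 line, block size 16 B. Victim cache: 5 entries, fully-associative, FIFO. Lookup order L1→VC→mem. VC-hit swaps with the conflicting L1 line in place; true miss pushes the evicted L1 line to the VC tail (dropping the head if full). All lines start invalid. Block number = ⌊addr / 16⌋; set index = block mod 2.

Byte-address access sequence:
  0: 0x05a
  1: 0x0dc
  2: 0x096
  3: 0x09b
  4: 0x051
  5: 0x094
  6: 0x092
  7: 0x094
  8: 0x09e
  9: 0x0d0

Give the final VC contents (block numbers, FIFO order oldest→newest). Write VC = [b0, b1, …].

VC = [5, 9]

  [0] addr=0x5a blk=5 s=1: MISS | VC []
  [1] addr=0xdc blk=13 s=1: MISS | VC [5]
  [2] addr=0x96 blk=9 s=1: MISS | VC [5, 13]
  [3] addr=0x9b blk=9 s=1: L1-HIT | VC [5, 13]
  [4] addr=0x51 blk=5 s=1: VC-HIT | VC [9, 13]
  [5] addr=0x94 blk=9 s=1: VC-HIT | VC [5, 13]
  [6] addr=0x92 blk=9 s=1: L1-HIT | VC [5, 13]
  [7] addr=0x94 blk=9 s=1: L1-HIT | VC [5, 13]
  [8] addr=0x9e blk=9 s=1: L1-HIT | VC [5, 13]
  [9] addr=0xd0 blk=13 s=1: VC-HIT | VC [5, 9]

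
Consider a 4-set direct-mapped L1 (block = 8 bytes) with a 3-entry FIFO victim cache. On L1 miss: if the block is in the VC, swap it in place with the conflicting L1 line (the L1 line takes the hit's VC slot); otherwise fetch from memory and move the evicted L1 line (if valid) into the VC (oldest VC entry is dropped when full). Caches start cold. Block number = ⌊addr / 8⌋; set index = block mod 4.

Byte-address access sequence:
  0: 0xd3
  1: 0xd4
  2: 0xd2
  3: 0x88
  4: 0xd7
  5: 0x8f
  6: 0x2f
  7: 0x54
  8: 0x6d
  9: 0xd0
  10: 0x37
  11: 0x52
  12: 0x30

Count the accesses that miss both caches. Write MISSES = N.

MISSES = 6

#0 0xd3→b26/s2 MISS; vc=[]
#1 0xd4→b26/s2 L1-HIT; vc=[]
#2 0xd2→b26/s2 L1-HIT; vc=[]
#3 0x88→b17/s1 MISS; vc=[]
#4 0xd7→b26/s2 L1-HIT; vc=[]
#5 0x8f→b17/s1 L1-HIT; vc=[]
#6 0x2f→b5/s1 MISS; vc=[17]
#7 0x54→b10/s2 MISS; vc=[17,26]
#8 0x6d→b13/s1 MISS; vc=[17,26,5]
#9 0xd0→b26/s2 VC-HIT; vc=[17,10,5]
#10 0x37→b6/s2 MISS; vc=[10,5,26]
#11 0x52→b10/s2 VC-HIT; vc=[6,5,26]
#12 0x30→b6/s2 VC-HIT; vc=[10,5,26]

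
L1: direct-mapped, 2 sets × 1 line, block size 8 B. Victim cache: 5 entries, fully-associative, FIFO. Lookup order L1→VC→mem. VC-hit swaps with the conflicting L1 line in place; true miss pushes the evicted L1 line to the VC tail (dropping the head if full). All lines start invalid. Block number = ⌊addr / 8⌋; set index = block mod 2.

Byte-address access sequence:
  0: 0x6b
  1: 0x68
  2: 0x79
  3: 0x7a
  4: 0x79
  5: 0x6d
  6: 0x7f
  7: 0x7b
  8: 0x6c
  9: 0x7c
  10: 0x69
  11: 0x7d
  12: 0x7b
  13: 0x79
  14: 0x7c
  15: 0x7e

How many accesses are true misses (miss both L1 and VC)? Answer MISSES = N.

MISSES = 2

0: 0x6b (blk 13, set 1) → MISS  vc=[]
1: 0x68 (blk 13, set 1) → L1-HIT  vc=[]
2: 0x79 (blk 15, set 1) → MISS  vc=[13]
3: 0x7a (blk 15, set 1) → L1-HIT  vc=[13]
4: 0x79 (blk 15, set 1) → L1-HIT  vc=[13]
5: 0x6d (blk 13, set 1) → VC-HIT  vc=[15]
6: 0x7f (blk 15, set 1) → VC-HIT  vc=[13]
7: 0x7b (blk 15, set 1) → L1-HIT  vc=[13]
8: 0x6c (blk 13, set 1) → VC-HIT  vc=[15]
9: 0x7c (blk 15, set 1) → VC-HIT  vc=[13]
10: 0x69 (blk 13, set 1) → VC-HIT  vc=[15]
11: 0x7d (blk 15, set 1) → VC-HIT  vc=[13]
12: 0x7b (blk 15, set 1) → L1-HIT  vc=[13]
13: 0x79 (blk 15, set 1) → L1-HIT  vc=[13]
14: 0x7c (blk 15, set 1) → L1-HIT  vc=[13]
15: 0x7e (blk 15, set 1) → L1-HIT  vc=[13]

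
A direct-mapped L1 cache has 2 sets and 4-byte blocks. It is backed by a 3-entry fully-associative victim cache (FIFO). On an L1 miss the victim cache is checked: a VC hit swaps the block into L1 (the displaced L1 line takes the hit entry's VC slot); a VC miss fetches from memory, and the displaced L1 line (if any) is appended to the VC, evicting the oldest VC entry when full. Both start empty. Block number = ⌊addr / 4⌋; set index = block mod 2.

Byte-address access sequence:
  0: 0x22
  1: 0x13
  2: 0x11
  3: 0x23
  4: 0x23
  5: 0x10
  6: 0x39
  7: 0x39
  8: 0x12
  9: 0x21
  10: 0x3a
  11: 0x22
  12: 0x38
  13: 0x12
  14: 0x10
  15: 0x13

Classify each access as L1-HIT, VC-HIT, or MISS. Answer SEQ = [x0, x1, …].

#0 0x22→b8/s0 MISS; vc=[]
#1 0x13→b4/s0 MISS; vc=[8]
#2 0x11→b4/s0 L1-HIT; vc=[8]
#3 0x23→b8/s0 VC-HIT; vc=[4]
#4 0x23→b8/s0 L1-HIT; vc=[4]
#5 0x10→b4/s0 VC-HIT; vc=[8]
#6 0x39→b14/s0 MISS; vc=[8,4]
#7 0x39→b14/s0 L1-HIT; vc=[8,4]
#8 0x12→b4/s0 VC-HIT; vc=[8,14]
#9 0x21→b8/s0 VC-HIT; vc=[4,14]
#10 0x3a→b14/s0 VC-HIT; vc=[4,8]
#11 0x22→b8/s0 VC-HIT; vc=[4,14]
#12 0x38→b14/s0 VC-HIT; vc=[4,8]
#13 0x12→b4/s0 VC-HIT; vc=[14,8]
#14 0x10→b4/s0 L1-HIT; vc=[14,8]
#15 0x13→b4/s0 L1-HIT; vc=[14,8]

SEQ = [MISS, MISS, L1-HIT, VC-HIT, L1-HIT, VC-HIT, MISS, L1-HIT, VC-HIT, VC-HIT, VC-HIT, VC-HIT, VC-HIT, VC-HIT, L1-HIT, L1-HIT]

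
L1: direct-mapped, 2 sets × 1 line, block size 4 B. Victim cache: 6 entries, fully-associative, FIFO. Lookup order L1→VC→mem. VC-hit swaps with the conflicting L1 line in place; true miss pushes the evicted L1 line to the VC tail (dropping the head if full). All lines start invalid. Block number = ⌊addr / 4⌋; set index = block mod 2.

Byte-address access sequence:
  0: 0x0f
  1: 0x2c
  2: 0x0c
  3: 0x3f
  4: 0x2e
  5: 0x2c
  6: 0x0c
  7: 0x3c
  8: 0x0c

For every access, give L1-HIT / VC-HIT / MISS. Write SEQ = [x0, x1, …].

SEQ = [MISS, MISS, VC-HIT, MISS, VC-HIT, L1-HIT, VC-HIT, VC-HIT, VC-HIT]

  [0] addr=0xf blk=3 s=1: MISS | VC []
  [1] addr=0x2c blk=11 s=1: MISS | VC [3]
  [2] addr=0xc blk=3 s=1: VC-HIT | VC [11]
  [3] addr=0x3f blk=15 s=1: MISS | VC [11, 3]
  [4] addr=0x2e blk=11 s=1: VC-HIT | VC [15, 3]
  [5] addr=0x2c blk=11 s=1: L1-HIT | VC [15, 3]
  [6] addr=0xc blk=3 s=1: VC-HIT | VC [15, 11]
  [7] addr=0x3c blk=15 s=1: VC-HIT | VC [3, 11]
  [8] addr=0xc blk=3 s=1: VC-HIT | VC [15, 11]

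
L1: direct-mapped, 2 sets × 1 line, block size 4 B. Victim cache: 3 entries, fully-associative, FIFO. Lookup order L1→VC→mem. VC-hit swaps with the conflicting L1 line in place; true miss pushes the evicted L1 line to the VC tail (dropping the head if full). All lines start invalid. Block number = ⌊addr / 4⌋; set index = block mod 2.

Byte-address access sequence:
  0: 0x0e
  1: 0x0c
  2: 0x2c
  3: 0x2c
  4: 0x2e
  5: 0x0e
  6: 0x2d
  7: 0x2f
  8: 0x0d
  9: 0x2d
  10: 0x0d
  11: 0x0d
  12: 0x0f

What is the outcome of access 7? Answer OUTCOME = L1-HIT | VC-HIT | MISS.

OUTCOME = L1-HIT

  [0] addr=0xe blk=3 s=1: MISS | VC []
  [1] addr=0xc blk=3 s=1: L1-HIT | VC []
  [2] addr=0x2c blk=11 s=1: MISS | VC [3]
  [3] addr=0x2c blk=11 s=1: L1-HIT | VC [3]
  [4] addr=0x2e blk=11 s=1: L1-HIT | VC [3]
  [5] addr=0xe blk=3 s=1: VC-HIT | VC [11]
  [6] addr=0x2d blk=11 s=1: VC-HIT | VC [3]
  [7] addr=0x2f blk=11 s=1: L1-HIT | VC [3]
  [8] addr=0xd blk=3 s=1: VC-HIT | VC [11]
  [9] addr=0x2d blk=11 s=1: VC-HIT | VC [3]
  [10] addr=0xd blk=3 s=1: VC-HIT | VC [11]
  [11] addr=0xd blk=3 s=1: L1-HIT | VC [11]
  [12] addr=0xf blk=3 s=1: L1-HIT | VC [11]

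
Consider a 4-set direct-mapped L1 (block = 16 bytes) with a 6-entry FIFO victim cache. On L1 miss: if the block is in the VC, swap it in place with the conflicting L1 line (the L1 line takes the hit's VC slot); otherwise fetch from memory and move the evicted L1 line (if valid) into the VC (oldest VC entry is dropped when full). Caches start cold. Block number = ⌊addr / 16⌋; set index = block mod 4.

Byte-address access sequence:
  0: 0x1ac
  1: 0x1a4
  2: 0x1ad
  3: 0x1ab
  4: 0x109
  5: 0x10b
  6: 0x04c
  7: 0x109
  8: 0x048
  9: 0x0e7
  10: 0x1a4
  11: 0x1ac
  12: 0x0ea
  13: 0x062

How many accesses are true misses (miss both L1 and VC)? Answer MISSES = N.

  [0] addr=0x1ac blk=26 s=2: MISS | VC []
  [1] addr=0x1a4 blk=26 s=2: L1-HIT | VC []
  [2] addr=0x1ad blk=26 s=2: L1-HIT | VC []
  [3] addr=0x1ab blk=26 s=2: L1-HIT | VC []
  [4] addr=0x109 blk=16 s=0: MISS | VC []
  [5] addr=0x10b blk=16 s=0: L1-HIT | VC []
  [6] addr=0x4c blk=4 s=0: MISS | VC [16]
  [7] addr=0x109 blk=16 s=0: VC-HIT | VC [4]
  [8] addr=0x48 blk=4 s=0: VC-HIT | VC [16]
  [9] addr=0xe7 blk=14 s=2: MISS | VC [16, 26]
  [10] addr=0x1a4 blk=26 s=2: VC-HIT | VC [16, 14]
  [11] addr=0x1ac blk=26 s=2: L1-HIT | VC [16, 14]
  [12] addr=0xea blk=14 s=2: VC-HIT | VC [16, 26]
  [13] addr=0x62 blk=6 s=2: MISS | VC [16, 26, 14]

MISSES = 5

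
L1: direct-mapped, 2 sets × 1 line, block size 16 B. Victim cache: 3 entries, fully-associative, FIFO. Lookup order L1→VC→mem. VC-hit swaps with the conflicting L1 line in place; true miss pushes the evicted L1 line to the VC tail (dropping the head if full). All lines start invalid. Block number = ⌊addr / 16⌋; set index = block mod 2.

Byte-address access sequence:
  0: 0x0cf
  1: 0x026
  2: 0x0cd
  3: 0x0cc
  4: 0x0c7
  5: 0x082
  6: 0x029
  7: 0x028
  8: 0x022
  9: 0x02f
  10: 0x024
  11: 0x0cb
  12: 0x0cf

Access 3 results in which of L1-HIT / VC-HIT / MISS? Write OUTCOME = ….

OUTCOME = L1-HIT

  [0] addr=0xcf blk=12 s=0: MISS | VC []
  [1] addr=0x26 blk=2 s=0: MISS | VC [12]
  [2] addr=0xcd blk=12 s=0: VC-HIT | VC [2]
  [3] addr=0xcc blk=12 s=0: L1-HIT | VC [2]
  [4] addr=0xc7 blk=12 s=0: L1-HIT | VC [2]
  [5] addr=0x82 blk=8 s=0: MISS | VC [2, 12]
  [6] addr=0x29 blk=2 s=0: VC-HIT | VC [8, 12]
  [7] addr=0x28 blk=2 s=0: L1-HIT | VC [8, 12]
  [8] addr=0x22 blk=2 s=0: L1-HIT | VC [8, 12]
  [9] addr=0x2f blk=2 s=0: L1-HIT | VC [8, 12]
  [10] addr=0x24 blk=2 s=0: L1-HIT | VC [8, 12]
  [11] addr=0xcb blk=12 s=0: VC-HIT | VC [8, 2]
  [12] addr=0xcf blk=12 s=0: L1-HIT | VC [8, 2]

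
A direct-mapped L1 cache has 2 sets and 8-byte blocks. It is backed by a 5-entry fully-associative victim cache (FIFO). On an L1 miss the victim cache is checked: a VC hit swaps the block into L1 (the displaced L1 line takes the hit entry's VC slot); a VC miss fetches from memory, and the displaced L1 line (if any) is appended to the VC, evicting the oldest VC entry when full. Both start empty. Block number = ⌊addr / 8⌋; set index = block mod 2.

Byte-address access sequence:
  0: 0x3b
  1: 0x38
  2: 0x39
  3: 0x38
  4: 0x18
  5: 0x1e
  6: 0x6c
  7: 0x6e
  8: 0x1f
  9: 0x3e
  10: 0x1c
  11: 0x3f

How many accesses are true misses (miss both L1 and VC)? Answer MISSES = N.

MISSES = 3

#0 0x3b→b7/s1 MISS; vc=[]
#1 0x38→b7/s1 L1-HIT; vc=[]
#2 0x39→b7/s1 L1-HIT; vc=[]
#3 0x38→b7/s1 L1-HIT; vc=[]
#4 0x18→b3/s1 MISS; vc=[7]
#5 0x1e→b3/s1 L1-HIT; vc=[7]
#6 0x6c→b13/s1 MISS; vc=[7,3]
#7 0x6e→b13/s1 L1-HIT; vc=[7,3]
#8 0x1f→b3/s1 VC-HIT; vc=[7,13]
#9 0x3e→b7/s1 VC-HIT; vc=[3,13]
#10 0x1c→b3/s1 VC-HIT; vc=[7,13]
#11 0x3f→b7/s1 VC-HIT; vc=[3,13]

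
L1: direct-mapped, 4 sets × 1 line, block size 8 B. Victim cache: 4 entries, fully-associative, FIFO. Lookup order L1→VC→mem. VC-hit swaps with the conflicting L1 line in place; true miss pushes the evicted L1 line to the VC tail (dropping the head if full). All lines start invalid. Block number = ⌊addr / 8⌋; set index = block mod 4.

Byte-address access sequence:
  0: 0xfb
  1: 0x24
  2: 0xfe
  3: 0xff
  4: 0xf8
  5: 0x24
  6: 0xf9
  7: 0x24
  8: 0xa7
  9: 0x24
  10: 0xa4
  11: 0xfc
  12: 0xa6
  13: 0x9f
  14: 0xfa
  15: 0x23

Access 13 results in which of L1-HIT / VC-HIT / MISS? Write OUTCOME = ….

OUTCOME = MISS

#0 0xfb→b31/s3 MISS; vc=[]
#1 0x24→b4/s0 MISS; vc=[]
#2 0xfe→b31/s3 L1-HIT; vc=[]
#3 0xff→b31/s3 L1-HIT; vc=[]
#4 0xf8→b31/s3 L1-HIT; vc=[]
#5 0x24→b4/s0 L1-HIT; vc=[]
#6 0xf9→b31/s3 L1-HIT; vc=[]
#7 0x24→b4/s0 L1-HIT; vc=[]
#8 0xa7→b20/s0 MISS; vc=[4]
#9 0x24→b4/s0 VC-HIT; vc=[20]
#10 0xa4→b20/s0 VC-HIT; vc=[4]
#11 0xfc→b31/s3 L1-HIT; vc=[4]
#12 0xa6→b20/s0 L1-HIT; vc=[4]
#13 0x9f→b19/s3 MISS; vc=[4,31]
#14 0xfa→b31/s3 VC-HIT; vc=[4,19]
#15 0x23→b4/s0 VC-HIT; vc=[20,19]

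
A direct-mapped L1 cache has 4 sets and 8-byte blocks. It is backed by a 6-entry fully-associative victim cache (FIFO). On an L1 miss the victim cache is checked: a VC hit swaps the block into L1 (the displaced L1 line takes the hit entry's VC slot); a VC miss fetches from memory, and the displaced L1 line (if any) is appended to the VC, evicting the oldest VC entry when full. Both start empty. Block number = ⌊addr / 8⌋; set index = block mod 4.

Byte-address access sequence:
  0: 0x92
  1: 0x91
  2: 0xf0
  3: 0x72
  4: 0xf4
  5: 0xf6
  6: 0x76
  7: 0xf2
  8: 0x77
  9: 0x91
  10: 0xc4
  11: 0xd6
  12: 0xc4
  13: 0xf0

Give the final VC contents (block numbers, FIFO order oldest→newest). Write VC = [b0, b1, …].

#0 0x92→b18/s2 MISS; vc=[]
#1 0x91→b18/s2 L1-HIT; vc=[]
#2 0xf0→b30/s2 MISS; vc=[18]
#3 0x72→b14/s2 MISS; vc=[18,30]
#4 0xf4→b30/s2 VC-HIT; vc=[18,14]
#5 0xf6→b30/s2 L1-HIT; vc=[18,14]
#6 0x76→b14/s2 VC-HIT; vc=[18,30]
#7 0xf2→b30/s2 VC-HIT; vc=[18,14]
#8 0x77→b14/s2 VC-HIT; vc=[18,30]
#9 0x91→b18/s2 VC-HIT; vc=[14,30]
#10 0xc4→b24/s0 MISS; vc=[14,30]
#11 0xd6→b26/s2 MISS; vc=[14,30,18]
#12 0xc4→b24/s0 L1-HIT; vc=[14,30,18]
#13 0xf0→b30/s2 VC-HIT; vc=[14,26,18]

VC = [14, 26, 18]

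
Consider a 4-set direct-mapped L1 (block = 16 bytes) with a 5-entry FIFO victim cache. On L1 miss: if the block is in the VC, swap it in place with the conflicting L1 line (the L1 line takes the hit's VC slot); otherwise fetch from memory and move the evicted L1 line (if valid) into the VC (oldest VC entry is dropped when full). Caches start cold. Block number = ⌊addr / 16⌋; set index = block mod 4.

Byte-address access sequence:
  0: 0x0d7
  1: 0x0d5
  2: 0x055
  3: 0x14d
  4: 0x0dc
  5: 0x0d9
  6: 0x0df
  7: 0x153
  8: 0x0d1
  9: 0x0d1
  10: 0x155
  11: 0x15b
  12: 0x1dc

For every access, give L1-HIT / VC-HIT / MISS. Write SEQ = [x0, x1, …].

SEQ = [MISS, L1-HIT, MISS, MISS, VC-HIT, L1-HIT, L1-HIT, MISS, VC-HIT, L1-HIT, VC-HIT, L1-HIT, MISS]

0: 0xd7 (blk 13, set 1) → MISS  vc=[]
1: 0xd5 (blk 13, set 1) → L1-HIT  vc=[]
2: 0x55 (blk 5, set 1) → MISS  vc=[13]
3: 0x14d (blk 20, set 0) → MISS  vc=[13]
4: 0xdc (blk 13, set 1) → VC-HIT  vc=[5]
5: 0xd9 (blk 13, set 1) → L1-HIT  vc=[5]
6: 0xdf (blk 13, set 1) → L1-HIT  vc=[5]
7: 0x153 (blk 21, set 1) → MISS  vc=[5, 13]
8: 0xd1 (blk 13, set 1) → VC-HIT  vc=[5, 21]
9: 0xd1 (blk 13, set 1) → L1-HIT  vc=[5, 21]
10: 0x155 (blk 21, set 1) → VC-HIT  vc=[5, 13]
11: 0x15b (blk 21, set 1) → L1-HIT  vc=[5, 13]
12: 0x1dc (blk 29, set 1) → MISS  vc=[5, 13, 21]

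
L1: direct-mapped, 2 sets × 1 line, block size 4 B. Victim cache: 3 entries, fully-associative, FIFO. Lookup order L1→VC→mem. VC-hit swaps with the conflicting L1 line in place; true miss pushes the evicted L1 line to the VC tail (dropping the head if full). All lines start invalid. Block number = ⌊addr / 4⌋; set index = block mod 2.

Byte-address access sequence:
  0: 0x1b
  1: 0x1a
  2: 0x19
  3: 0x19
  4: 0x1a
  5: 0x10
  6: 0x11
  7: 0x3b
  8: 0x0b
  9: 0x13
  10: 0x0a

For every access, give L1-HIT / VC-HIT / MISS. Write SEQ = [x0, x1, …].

#0 0x1b→b6/s0 MISS; vc=[]
#1 0x1a→b6/s0 L1-HIT; vc=[]
#2 0x19→b6/s0 L1-HIT; vc=[]
#3 0x19→b6/s0 L1-HIT; vc=[]
#4 0x1a→b6/s0 L1-HIT; vc=[]
#5 0x10→b4/s0 MISS; vc=[6]
#6 0x11→b4/s0 L1-HIT; vc=[6]
#7 0x3b→b14/s0 MISS; vc=[6,4]
#8 0xb→b2/s0 MISS; vc=[6,4,14]
#9 0x13→b4/s0 VC-HIT; vc=[6,2,14]
#10 0xa→b2/s0 VC-HIT; vc=[6,4,14]

SEQ = [MISS, L1-HIT, L1-HIT, L1-HIT, L1-HIT, MISS, L1-HIT, MISS, MISS, VC-HIT, VC-HIT]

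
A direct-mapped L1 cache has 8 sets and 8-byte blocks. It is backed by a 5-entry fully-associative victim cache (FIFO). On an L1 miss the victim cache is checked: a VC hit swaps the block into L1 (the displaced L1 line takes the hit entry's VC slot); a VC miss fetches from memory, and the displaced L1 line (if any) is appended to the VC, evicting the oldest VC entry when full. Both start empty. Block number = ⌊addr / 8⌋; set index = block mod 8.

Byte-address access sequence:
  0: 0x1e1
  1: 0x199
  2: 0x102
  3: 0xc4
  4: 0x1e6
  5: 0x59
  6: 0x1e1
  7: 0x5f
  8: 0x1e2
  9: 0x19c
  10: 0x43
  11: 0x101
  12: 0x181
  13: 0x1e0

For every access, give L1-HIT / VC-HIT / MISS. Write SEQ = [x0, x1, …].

#0 0x1e1→b60/s4 MISS; vc=[]
#1 0x199→b51/s3 MISS; vc=[]
#2 0x102→b32/s0 MISS; vc=[]
#3 0xc4→b24/s0 MISS; vc=[32]
#4 0x1e6→b60/s4 L1-HIT; vc=[32]
#5 0x59→b11/s3 MISS; vc=[32,51]
#6 0x1e1→b60/s4 L1-HIT; vc=[32,51]
#7 0x5f→b11/s3 L1-HIT; vc=[32,51]
#8 0x1e2→b60/s4 L1-HIT; vc=[32,51]
#9 0x19c→b51/s3 VC-HIT; vc=[32,11]
#10 0x43→b8/s0 MISS; vc=[32,11,24]
#11 0x101→b32/s0 VC-HIT; vc=[8,11,24]
#12 0x181→b48/s0 MISS; vc=[8,11,24,32]
#13 0x1e0→b60/s4 L1-HIT; vc=[8,11,24,32]

SEQ = [MISS, MISS, MISS, MISS, L1-HIT, MISS, L1-HIT, L1-HIT, L1-HIT, VC-HIT, MISS, VC-HIT, MISS, L1-HIT]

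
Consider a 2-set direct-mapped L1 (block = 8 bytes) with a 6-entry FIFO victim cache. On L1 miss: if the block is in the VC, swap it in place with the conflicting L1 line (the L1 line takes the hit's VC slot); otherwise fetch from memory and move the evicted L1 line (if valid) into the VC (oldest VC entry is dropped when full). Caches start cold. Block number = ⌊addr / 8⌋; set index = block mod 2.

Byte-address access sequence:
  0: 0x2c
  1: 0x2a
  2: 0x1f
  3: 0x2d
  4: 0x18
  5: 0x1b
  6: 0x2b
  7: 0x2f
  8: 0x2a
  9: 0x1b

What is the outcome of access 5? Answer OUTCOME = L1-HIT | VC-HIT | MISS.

OUTCOME = L1-HIT

0: 0x2c (blk 5, set 1) → MISS  vc=[]
1: 0x2a (blk 5, set 1) → L1-HIT  vc=[]
2: 0x1f (blk 3, set 1) → MISS  vc=[5]
3: 0x2d (blk 5, set 1) → VC-HIT  vc=[3]
4: 0x18 (blk 3, set 1) → VC-HIT  vc=[5]
5: 0x1b (blk 3, set 1) → L1-HIT  vc=[5]
6: 0x2b (blk 5, set 1) → VC-HIT  vc=[3]
7: 0x2f (blk 5, set 1) → L1-HIT  vc=[3]
8: 0x2a (blk 5, set 1) → L1-HIT  vc=[3]
9: 0x1b (blk 3, set 1) → VC-HIT  vc=[5]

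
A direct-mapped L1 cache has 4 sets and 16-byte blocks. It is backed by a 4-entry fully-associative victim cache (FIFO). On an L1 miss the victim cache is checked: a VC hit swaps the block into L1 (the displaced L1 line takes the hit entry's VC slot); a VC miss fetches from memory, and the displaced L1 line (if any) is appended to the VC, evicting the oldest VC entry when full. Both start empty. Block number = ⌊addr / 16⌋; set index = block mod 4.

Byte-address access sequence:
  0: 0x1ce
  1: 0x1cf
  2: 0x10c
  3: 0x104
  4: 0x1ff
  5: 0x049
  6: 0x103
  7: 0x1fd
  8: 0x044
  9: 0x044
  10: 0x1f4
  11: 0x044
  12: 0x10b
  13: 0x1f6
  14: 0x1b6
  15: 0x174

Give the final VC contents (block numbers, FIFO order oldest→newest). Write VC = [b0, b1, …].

0: 0x1ce (blk 28, set 0) → MISS  vc=[]
1: 0x1cf (blk 28, set 0) → L1-HIT  vc=[]
2: 0x10c (blk 16, set 0) → MISS  vc=[28]
3: 0x104 (blk 16, set 0) → L1-HIT  vc=[28]
4: 0x1ff (blk 31, set 3) → MISS  vc=[28]
5: 0x49 (blk 4, set 0) → MISS  vc=[28, 16]
6: 0x103 (blk 16, set 0) → VC-HIT  vc=[28, 4]
7: 0x1fd (blk 31, set 3) → L1-HIT  vc=[28, 4]
8: 0x44 (blk 4, set 0) → VC-HIT  vc=[28, 16]
9: 0x44 (blk 4, set 0) → L1-HIT  vc=[28, 16]
10: 0x1f4 (blk 31, set 3) → L1-HIT  vc=[28, 16]
11: 0x44 (blk 4, set 0) → L1-HIT  vc=[28, 16]
12: 0x10b (blk 16, set 0) → VC-HIT  vc=[28, 4]
13: 0x1f6 (blk 31, set 3) → L1-HIT  vc=[28, 4]
14: 0x1b6 (blk 27, set 3) → MISS  vc=[28, 4, 31]
15: 0x174 (blk 23, set 3) → MISS  vc=[28, 4, 31, 27]

VC = [28, 4, 31, 27]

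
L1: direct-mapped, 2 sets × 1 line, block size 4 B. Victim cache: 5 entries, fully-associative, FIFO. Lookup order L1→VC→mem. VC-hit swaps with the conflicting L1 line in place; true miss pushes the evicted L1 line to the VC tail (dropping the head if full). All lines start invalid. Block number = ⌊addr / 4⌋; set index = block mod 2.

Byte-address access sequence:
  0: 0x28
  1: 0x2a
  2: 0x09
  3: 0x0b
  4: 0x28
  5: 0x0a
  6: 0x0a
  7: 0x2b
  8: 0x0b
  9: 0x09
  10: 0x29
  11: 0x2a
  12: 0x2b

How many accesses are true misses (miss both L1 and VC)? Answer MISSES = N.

MISSES = 2

0: 0x28 (blk 10, set 0) → MISS  vc=[]
1: 0x2a (blk 10, set 0) → L1-HIT  vc=[]
2: 0x9 (blk 2, set 0) → MISS  vc=[10]
3: 0xb (blk 2, set 0) → L1-HIT  vc=[10]
4: 0x28 (blk 10, set 0) → VC-HIT  vc=[2]
5: 0xa (blk 2, set 0) → VC-HIT  vc=[10]
6: 0xa (blk 2, set 0) → L1-HIT  vc=[10]
7: 0x2b (blk 10, set 0) → VC-HIT  vc=[2]
8: 0xb (blk 2, set 0) → VC-HIT  vc=[10]
9: 0x9 (blk 2, set 0) → L1-HIT  vc=[10]
10: 0x29 (blk 10, set 0) → VC-HIT  vc=[2]
11: 0x2a (blk 10, set 0) → L1-HIT  vc=[2]
12: 0x2b (blk 10, set 0) → L1-HIT  vc=[2]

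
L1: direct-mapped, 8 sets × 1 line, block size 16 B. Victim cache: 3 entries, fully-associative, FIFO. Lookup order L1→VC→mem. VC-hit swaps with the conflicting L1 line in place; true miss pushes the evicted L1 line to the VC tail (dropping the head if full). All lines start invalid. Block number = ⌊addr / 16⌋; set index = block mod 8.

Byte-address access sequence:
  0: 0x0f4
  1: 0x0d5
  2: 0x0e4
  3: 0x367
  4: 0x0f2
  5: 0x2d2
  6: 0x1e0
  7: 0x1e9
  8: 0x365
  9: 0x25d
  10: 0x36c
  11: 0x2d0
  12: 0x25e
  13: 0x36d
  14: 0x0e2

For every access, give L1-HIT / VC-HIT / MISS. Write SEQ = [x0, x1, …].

SEQ = [MISS, MISS, MISS, MISS, L1-HIT, MISS, MISS, L1-HIT, VC-HIT, MISS, L1-HIT, VC-HIT, VC-HIT, L1-HIT, MISS]

#0 0xf4→b15/s7 MISS; vc=[]
#1 0xd5→b13/s5 MISS; vc=[]
#2 0xe4→b14/s6 MISS; vc=[]
#3 0x367→b54/s6 MISS; vc=[14]
#4 0xf2→b15/s7 L1-HIT; vc=[14]
#5 0x2d2→b45/s5 MISS; vc=[14,13]
#6 0x1e0→b30/s6 MISS; vc=[14,13,54]
#7 0x1e9→b30/s6 L1-HIT; vc=[14,13,54]
#8 0x365→b54/s6 VC-HIT; vc=[14,13,30]
#9 0x25d→b37/s5 MISS; vc=[13,30,45]
#10 0x36c→b54/s6 L1-HIT; vc=[13,30,45]
#11 0x2d0→b45/s5 VC-HIT; vc=[13,30,37]
#12 0x25e→b37/s5 VC-HIT; vc=[13,30,45]
#13 0x36d→b54/s6 L1-HIT; vc=[13,30,45]
#14 0xe2→b14/s6 MISS; vc=[30,45,54]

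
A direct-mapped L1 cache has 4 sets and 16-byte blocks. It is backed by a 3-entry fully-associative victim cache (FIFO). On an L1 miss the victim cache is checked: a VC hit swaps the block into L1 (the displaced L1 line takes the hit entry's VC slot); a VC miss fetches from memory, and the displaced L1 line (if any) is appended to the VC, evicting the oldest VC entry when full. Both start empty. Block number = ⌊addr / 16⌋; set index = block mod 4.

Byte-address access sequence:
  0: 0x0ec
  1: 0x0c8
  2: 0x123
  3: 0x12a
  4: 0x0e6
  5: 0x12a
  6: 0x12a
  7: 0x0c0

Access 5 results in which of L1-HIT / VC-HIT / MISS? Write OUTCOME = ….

OUTCOME = VC-HIT

  [0] addr=0xec blk=14 s=2: MISS | VC []
  [1] addr=0xc8 blk=12 s=0: MISS | VC []
  [2] addr=0x123 blk=18 s=2: MISS | VC [14]
  [3] addr=0x12a blk=18 s=2: L1-HIT | VC [14]
  [4] addr=0xe6 blk=14 s=2: VC-HIT | VC [18]
  [5] addr=0x12a blk=18 s=2: VC-HIT | VC [14]
  [6] addr=0x12a blk=18 s=2: L1-HIT | VC [14]
  [7] addr=0xc0 blk=12 s=0: L1-HIT | VC [14]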